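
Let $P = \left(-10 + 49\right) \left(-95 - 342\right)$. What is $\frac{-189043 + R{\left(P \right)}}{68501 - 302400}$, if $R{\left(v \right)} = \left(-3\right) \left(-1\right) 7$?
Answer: $\frac{189022}{233899} \approx 0.80814$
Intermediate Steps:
$P = -17043$ ($P = 39 \left(-437\right) = -17043$)
$R{\left(v \right)} = 21$ ($R{\left(v \right)} = 3 \cdot 7 = 21$)
$\frac{-189043 + R{\left(P \right)}}{68501 - 302400} = \frac{-189043 + 21}{68501 - 302400} = - \frac{189022}{-233899} = \left(-189022\right) \left(- \frac{1}{233899}\right) = \frac{189022}{233899}$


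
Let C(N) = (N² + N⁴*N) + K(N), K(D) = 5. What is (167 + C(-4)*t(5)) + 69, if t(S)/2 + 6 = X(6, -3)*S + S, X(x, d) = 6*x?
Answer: -358838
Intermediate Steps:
C(N) = 5 + N² + N⁵ (C(N) = (N² + N⁴*N) + 5 = (N² + N⁵) + 5 = 5 + N² + N⁵)
t(S) = -12 + 74*S (t(S) = -12 + 2*((6*6)*S + S) = -12 + 2*(36*S + S) = -12 + 2*(37*S) = -12 + 74*S)
(167 + C(-4)*t(5)) + 69 = (167 + (5 + (-4)² + (-4)⁵)*(-12 + 74*5)) + 69 = (167 + (5 + 16 - 1024)*(-12 + 370)) + 69 = (167 - 1003*358) + 69 = (167 - 359074) + 69 = -358907 + 69 = -358838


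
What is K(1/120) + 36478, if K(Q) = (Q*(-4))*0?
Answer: 36478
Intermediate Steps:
K(Q) = 0 (K(Q) = -4*Q*0 = 0)
K(1/120) + 36478 = 0 + 36478 = 36478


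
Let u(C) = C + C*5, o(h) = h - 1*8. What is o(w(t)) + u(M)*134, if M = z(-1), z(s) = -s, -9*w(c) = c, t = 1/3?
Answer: 21491/27 ≈ 795.96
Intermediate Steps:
t = ⅓ (t = 1*(⅓) = ⅓ ≈ 0.33333)
w(c) = -c/9
o(h) = -8 + h (o(h) = h - 8 = -8 + h)
M = 1 (M = -1*(-1) = 1)
u(C) = 6*C (u(C) = C + 5*C = 6*C)
o(w(t)) + u(M)*134 = (-8 - ⅑*⅓) + (6*1)*134 = (-8 - 1/27) + 6*134 = -217/27 + 804 = 21491/27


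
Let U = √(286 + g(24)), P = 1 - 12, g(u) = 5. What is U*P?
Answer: -11*√291 ≈ -187.65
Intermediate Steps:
P = -11
U = √291 (U = √(286 + 5) = √291 ≈ 17.059)
U*P = √291*(-11) = -11*√291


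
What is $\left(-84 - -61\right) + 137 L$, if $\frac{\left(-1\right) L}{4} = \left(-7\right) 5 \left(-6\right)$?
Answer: $-115103$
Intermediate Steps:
$L = -840$ ($L = - 4 \left(-7\right) 5 \left(-6\right) = - 4 \left(\left(-35\right) \left(-6\right)\right) = \left(-4\right) 210 = -840$)
$\left(-84 - -61\right) + 137 L = \left(-84 - -61\right) + 137 \left(-840\right) = \left(-84 + 61\right) - 115080 = -23 - 115080 = -115103$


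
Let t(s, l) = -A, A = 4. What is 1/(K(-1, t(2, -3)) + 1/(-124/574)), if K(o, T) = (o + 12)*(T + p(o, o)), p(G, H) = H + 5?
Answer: -62/287 ≈ -0.21603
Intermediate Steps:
p(G, H) = 5 + H
t(s, l) = -4 (t(s, l) = -1*4 = -4)
K(o, T) = (12 + o)*(5 + T + o) (K(o, T) = (o + 12)*(T + (5 + o)) = (12 + o)*(5 + T + o))
1/(K(-1, t(2, -3)) + 1/(-124/574)) = 1/((60 + (-1)² + 12*(-4) + 17*(-1) - 4*(-1)) + 1/(-124/574)) = 1/((60 + 1 - 48 - 17 + 4) + 1/(-124*1/574)) = 1/(0 + 1/(-62/287)) = 1/(0 - 287/62) = 1/(-287/62) = -62/287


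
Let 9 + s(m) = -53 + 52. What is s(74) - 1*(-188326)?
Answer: 188316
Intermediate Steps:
s(m) = -10 (s(m) = -9 + (-53 + 52) = -9 - 1 = -10)
s(74) - 1*(-188326) = -10 - 1*(-188326) = -10 + 188326 = 188316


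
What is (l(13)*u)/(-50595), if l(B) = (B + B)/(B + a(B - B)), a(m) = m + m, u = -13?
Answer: 26/50595 ≈ 0.00051389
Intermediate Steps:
a(m) = 2*m
l(B) = 2 (l(B) = (B + B)/(B + 2*(B - B)) = (2*B)/(B + 2*0) = (2*B)/(B + 0) = (2*B)/B = 2)
(l(13)*u)/(-50595) = (2*(-13))/(-50595) = -26*(-1/50595) = 26/50595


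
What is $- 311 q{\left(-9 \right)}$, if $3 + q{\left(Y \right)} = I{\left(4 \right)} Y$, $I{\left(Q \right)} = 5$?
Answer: $14928$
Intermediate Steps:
$q{\left(Y \right)} = -3 + 5 Y$
$- 311 q{\left(-9 \right)} = - 311 \left(-3 + 5 \left(-9\right)\right) = - 311 \left(-3 - 45\right) = \left(-311\right) \left(-48\right) = 14928$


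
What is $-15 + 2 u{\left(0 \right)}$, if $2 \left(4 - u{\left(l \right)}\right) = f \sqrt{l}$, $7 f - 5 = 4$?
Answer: $-7$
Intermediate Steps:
$f = \frac{9}{7}$ ($f = \frac{5}{7} + \frac{1}{7} \cdot 4 = \frac{5}{7} + \frac{4}{7} = \frac{9}{7} \approx 1.2857$)
$u{\left(l \right)} = 4 - \frac{9 \sqrt{l}}{14}$ ($u{\left(l \right)} = 4 - \frac{\frac{9}{7} \sqrt{l}}{2} = 4 - \frac{9 \sqrt{l}}{14}$)
$-15 + 2 u{\left(0 \right)} = -15 + 2 \left(4 - \frac{9 \sqrt{0}}{14}\right) = -15 + 2 \left(4 - 0\right) = -15 + 2 \left(4 + 0\right) = -15 + 2 \cdot 4 = -15 + 8 = -7$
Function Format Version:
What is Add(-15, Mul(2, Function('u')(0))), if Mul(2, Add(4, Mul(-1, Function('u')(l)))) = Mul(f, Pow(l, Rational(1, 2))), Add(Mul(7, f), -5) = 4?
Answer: -7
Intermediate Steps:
f = Rational(9, 7) (f = Add(Rational(5, 7), Mul(Rational(1, 7), 4)) = Add(Rational(5, 7), Rational(4, 7)) = Rational(9, 7) ≈ 1.2857)
Function('u')(l) = Add(4, Mul(Rational(-9, 14), Pow(l, Rational(1, 2)))) (Function('u')(l) = Add(4, Mul(Rational(-1, 2), Mul(Rational(9, 7), Pow(l, Rational(1, 2))))) = Add(4, Mul(Rational(-9, 14), Pow(l, Rational(1, 2)))))
Add(-15, Mul(2, Function('u')(0))) = Add(-15, Mul(2, Add(4, Mul(Rational(-9, 14), Pow(0, Rational(1, 2)))))) = Add(-15, Mul(2, Add(4, Mul(Rational(-9, 14), 0)))) = Add(-15, Mul(2, Add(4, 0))) = Add(-15, Mul(2, 4)) = Add(-15, 8) = -7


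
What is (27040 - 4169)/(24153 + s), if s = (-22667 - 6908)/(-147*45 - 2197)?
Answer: 201539252/212865811 ≈ 0.94679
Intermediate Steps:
s = 29575/8812 (s = -29575/(-6615 - 2197) = -29575/(-8812) = -29575*(-1/8812) = 29575/8812 ≈ 3.3562)
(27040 - 4169)/(24153 + s) = (27040 - 4169)/(24153 + 29575/8812) = 22871/(212865811/8812) = 22871*(8812/212865811) = 201539252/212865811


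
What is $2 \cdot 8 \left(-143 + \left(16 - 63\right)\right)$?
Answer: $-3040$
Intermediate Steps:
$2 \cdot 8 \left(-143 + \left(16 - 63\right)\right) = 16 \left(-143 - 47\right) = 16 \left(-190\right) = -3040$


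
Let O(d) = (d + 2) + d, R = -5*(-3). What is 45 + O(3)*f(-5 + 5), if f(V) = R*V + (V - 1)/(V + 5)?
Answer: 217/5 ≈ 43.400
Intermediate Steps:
R = 15
O(d) = 2 + 2*d (O(d) = (2 + d) + d = 2 + 2*d)
f(V) = 15*V + (-1 + V)/(5 + V) (f(V) = 15*V + (V - 1)/(V + 5) = 15*V + (-1 + V)/(5 + V))
45 + O(3)*f(-5 + 5) = 45 + (2 + 2*3)*((-1 + 15*(-5 + 5)**2 + 76*(-5 + 5))/(5 + (-5 + 5))) = 45 + (2 + 6)*((-1 + 15*0**2 + 76*0)/(5 + 0)) = 45 + 8*((-1 + 15*0 + 0)/5) = 45 + 8*((-1 + 0 + 0)/5) = 45 + 8*((1/5)*(-1)) = 45 + 8*(-1/5) = 45 - 8/5 = 217/5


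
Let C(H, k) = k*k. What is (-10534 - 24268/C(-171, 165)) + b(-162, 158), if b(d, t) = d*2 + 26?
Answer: -294925468/27225 ≈ -10833.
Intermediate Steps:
C(H, k) = k**2
b(d, t) = 26 + 2*d (b(d, t) = 2*d + 26 = 26 + 2*d)
(-10534 - 24268/C(-171, 165)) + b(-162, 158) = (-10534 - 24268/(165**2)) + (26 + 2*(-162)) = (-10534 - 24268/27225) + (26 - 324) = (-10534 - 24268*1/27225) - 298 = (-10534 - 24268/27225) - 298 = -286812418/27225 - 298 = -294925468/27225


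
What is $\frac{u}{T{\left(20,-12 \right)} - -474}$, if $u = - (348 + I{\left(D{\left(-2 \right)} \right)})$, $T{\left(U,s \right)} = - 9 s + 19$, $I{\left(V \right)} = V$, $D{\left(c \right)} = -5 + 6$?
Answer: $- \frac{349}{601} \approx -0.5807$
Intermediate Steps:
$D{\left(c \right)} = 1$
$T{\left(U,s \right)} = 19 - 9 s$
$u = -349$ ($u = - (348 + 1) = \left(-1\right) 349 = -349$)
$\frac{u}{T{\left(20,-12 \right)} - -474} = - \frac{349}{\left(19 - -108\right) - -474} = - \frac{349}{\left(19 + 108\right) + 474} = - \frac{349}{127 + 474} = - \frac{349}{601}$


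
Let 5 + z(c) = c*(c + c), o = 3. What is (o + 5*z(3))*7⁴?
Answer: 163268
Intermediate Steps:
z(c) = -5 + 2*c² (z(c) = -5 + c*(c + c) = -5 + c*(2*c) = -5 + 2*c²)
(o + 5*z(3))*7⁴ = (3 + 5*(-5 + 2*3²))*7⁴ = (3 + 5*(-5 + 2*9))*2401 = (3 + 5*(-5 + 18))*2401 = (3 + 5*13)*2401 = (3 + 65)*2401 = 68*2401 = 163268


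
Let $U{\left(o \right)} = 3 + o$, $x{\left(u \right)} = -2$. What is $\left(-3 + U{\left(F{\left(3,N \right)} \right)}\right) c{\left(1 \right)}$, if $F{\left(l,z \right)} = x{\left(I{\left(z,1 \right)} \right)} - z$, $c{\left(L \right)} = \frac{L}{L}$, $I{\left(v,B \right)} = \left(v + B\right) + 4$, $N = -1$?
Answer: $-1$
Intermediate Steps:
$I{\left(v,B \right)} = 4 + B + v$ ($I{\left(v,B \right)} = \left(B + v\right) + 4 = 4 + B + v$)
$c{\left(L \right)} = 1$
$F{\left(l,z \right)} = -2 - z$
$\left(-3 + U{\left(F{\left(3,N \right)} \right)}\right) c{\left(1 \right)} = \left(-3 + \left(3 - 1\right)\right) 1 = \left(-3 + 2\right) 1 = \left(-1\right) 1 = -1$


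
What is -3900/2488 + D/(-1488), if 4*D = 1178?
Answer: -52709/29856 ≈ -1.7654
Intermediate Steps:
D = 589/2 (D = (¼)*1178 = 589/2 ≈ 294.50)
-3900/2488 + D/(-1488) = -3900/2488 + (589/2)/(-1488) = -3900*1/2488 + (589/2)*(-1/1488) = -975/622 - 19/96 = -52709/29856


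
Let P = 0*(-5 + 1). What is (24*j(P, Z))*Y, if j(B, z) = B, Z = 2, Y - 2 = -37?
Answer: 0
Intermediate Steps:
Y = -35 (Y = 2 - 37 = -35)
P = 0 (P = 0*(-4) = 0)
(24*j(P, Z))*Y = (24*0)*(-35) = 0*(-35) = 0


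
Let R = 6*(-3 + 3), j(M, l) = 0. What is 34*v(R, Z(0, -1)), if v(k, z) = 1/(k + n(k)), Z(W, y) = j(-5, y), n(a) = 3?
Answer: 34/3 ≈ 11.333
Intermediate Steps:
Z(W, y) = 0
R = 0 (R = 6*0 = 0)
v(k, z) = 1/(3 + k) (v(k, z) = 1/(k + 3) = 1/(3 + k))
34*v(R, Z(0, -1)) = 34/(3 + 0) = 34/3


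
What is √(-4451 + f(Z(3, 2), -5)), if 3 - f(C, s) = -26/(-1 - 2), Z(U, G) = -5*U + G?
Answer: I*√40110/3 ≈ 66.758*I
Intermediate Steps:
Z(U, G) = G - 5*U
f(C, s) = -17/3 (f(C, s) = 3 - (-26)/(-1 - 2) = 3 - (-26)/(-3) = 3 - (-26)*(-1)/3 = 3 - 1*26/3 = 3 - 26/3 = -17/3)
√(-4451 + f(Z(3, 2), -5)) = √(-4451 - 17/3) = √(-13370/3) = I*√40110/3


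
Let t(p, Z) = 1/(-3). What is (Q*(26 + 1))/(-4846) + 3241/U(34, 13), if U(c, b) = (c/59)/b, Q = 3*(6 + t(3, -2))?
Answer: 3011599739/41191 ≈ 73113.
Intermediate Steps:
t(p, Z) = -1/3
Q = 17 (Q = 3*(6 - 1/3) = 3*(17/3) = 17)
U(c, b) = c/(59*b) (U(c, b) = (c*(1/59))/b = (c/59)/b = c/(59*b))
(Q*(26 + 1))/(-4846) + 3241/U(34, 13) = (17*(26 + 1))/(-4846) + 3241/(((1/59)*34/13)) = (17*27)*(-1/4846) + 3241/(((1/59)*34*(1/13))) = 459*(-1/4846) + 3241/(34/767) = -459/4846 + 3241*(767/34) = -459/4846 + 2485847/34 = 3011599739/41191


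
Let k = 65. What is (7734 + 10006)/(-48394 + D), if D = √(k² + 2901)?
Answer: -85850956/234197211 - 1774*√7126/234197211 ≈ -0.36722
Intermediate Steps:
D = √7126 (D = √(65² + 2901) = √(4225 + 2901) = √7126 ≈ 84.416)
(7734 + 10006)/(-48394 + D) = (7734 + 10006)/(-48394 + √7126) = 17740/(-48394 + √7126)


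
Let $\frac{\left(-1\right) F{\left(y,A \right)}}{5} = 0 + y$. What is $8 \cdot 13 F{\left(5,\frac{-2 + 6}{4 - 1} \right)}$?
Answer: $-2600$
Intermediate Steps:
$F{\left(y,A \right)} = - 5 y$ ($F{\left(y,A \right)} = - 5 \left(0 + y\right) = - 5 y$)
$8 \cdot 13 F{\left(5,\frac{-2 + 6}{4 - 1} \right)} = 8 \cdot 13 \left(\left(-5\right) 5\right) = 104 \left(-25\right) = -2600$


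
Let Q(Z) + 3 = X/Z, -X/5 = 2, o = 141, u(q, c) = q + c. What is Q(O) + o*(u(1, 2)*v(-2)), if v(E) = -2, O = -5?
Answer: -847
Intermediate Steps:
u(q, c) = c + q
X = -10 (X = -5*2 = -10)
Q(Z) = -3 - 10/Z
Q(O) + o*(u(1, 2)*v(-2)) = (-3 - 10/(-5)) + 141*((2 + 1)*(-2)) = (-3 - 10*(-1/5)) + 141*(3*(-2)) = (-3 + 2) + 141*(-6) = -1 - 846 = -847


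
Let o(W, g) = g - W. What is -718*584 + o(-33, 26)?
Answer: -419253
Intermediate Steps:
-718*584 + o(-33, 26) = -718*584 + (26 - 1*(-33)) = -419312 + (26 + 33) = -419312 + 59 = -419253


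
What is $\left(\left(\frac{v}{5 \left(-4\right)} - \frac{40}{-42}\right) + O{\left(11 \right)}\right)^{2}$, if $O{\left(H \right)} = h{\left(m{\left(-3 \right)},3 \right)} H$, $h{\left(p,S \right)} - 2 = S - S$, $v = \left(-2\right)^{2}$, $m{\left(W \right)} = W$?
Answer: $\frac{5707321}{11025} \approx 517.67$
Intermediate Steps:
$v = 4$
$h{\left(p,S \right)} = 2$ ($h{\left(p,S \right)} = 2 + \left(S - S\right) = 2 + 0 = 2$)
$O{\left(H \right)} = 2 H$
$\left(\left(\frac{v}{5 \left(-4\right)} - \frac{40}{-42}\right) + O{\left(11 \right)}\right)^{2} = \left(\left(\frac{4}{5 \left(-4\right)} - \frac{40}{-42}\right) + 2 \cdot 11\right)^{2} = \left(\left(\frac{4}{-20} - - \frac{20}{21}\right) + 22\right)^{2} = \left(\left(4 \left(- \frac{1}{20}\right) + \frac{20}{21}\right) + 22\right)^{2} = \left(\left(- \frac{1}{5} + \frac{20}{21}\right) + 22\right)^{2} = \left(\frac{79}{105} + 22\right)^{2} = \left(\frac{2389}{105}\right)^{2} = \frac{5707321}{11025}$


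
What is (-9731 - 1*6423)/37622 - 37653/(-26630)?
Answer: 493200073/500936930 ≈ 0.98456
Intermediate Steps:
(-9731 - 1*6423)/37622 - 37653/(-26630) = (-9731 - 6423)*(1/37622) - 37653*(-1/26630) = -16154*1/37622 + 37653/26630 = -8077/18811 + 37653/26630 = 493200073/500936930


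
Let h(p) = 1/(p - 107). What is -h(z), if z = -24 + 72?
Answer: 1/59 ≈ 0.016949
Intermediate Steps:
z = 48
h(p) = 1/(-107 + p)
-h(z) = -1/(-107 + 48) = -1/(-59) = -1*(-1/59) = 1/59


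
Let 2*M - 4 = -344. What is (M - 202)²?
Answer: 138384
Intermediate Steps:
M = -170 (M = 2 + (½)*(-344) = 2 - 172 = -170)
(M - 202)² = (-170 - 202)² = (-372)² = 138384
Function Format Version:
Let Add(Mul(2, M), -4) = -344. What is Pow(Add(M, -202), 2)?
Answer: 138384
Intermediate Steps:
M = -170 (M = Add(2, Mul(Rational(1, 2), -344)) = Add(2, -172) = -170)
Pow(Add(M, -202), 2) = Pow(Add(-170, -202), 2) = Pow(-372, 2) = 138384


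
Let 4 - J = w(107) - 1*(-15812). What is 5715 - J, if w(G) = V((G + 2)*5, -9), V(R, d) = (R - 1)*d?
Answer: 16627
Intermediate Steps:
V(R, d) = d*(-1 + R) (V(R, d) = (-1 + R)*d = d*(-1 + R))
w(G) = -81 - 45*G (w(G) = -9*(-1 + (G + 2)*5) = -9*(-1 + (2 + G)*5) = -9*(-1 + (10 + 5*G)) = -9*(9 + 5*G) = -81 - 45*G)
J = -10912 (J = 4 - ((-81 - 45*107) - 1*(-15812)) = 4 - ((-81 - 4815) + 15812) = 4 - (-4896 + 15812) = 4 - 1*10916 = 4 - 10916 = -10912)
5715 - J = 5715 - 1*(-10912) = 5715 + 10912 = 16627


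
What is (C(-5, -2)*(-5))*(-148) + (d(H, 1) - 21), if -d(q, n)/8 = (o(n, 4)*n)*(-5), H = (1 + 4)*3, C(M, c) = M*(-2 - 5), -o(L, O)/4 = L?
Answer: 25719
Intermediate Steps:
o(L, O) = -4*L
C(M, c) = -7*M (C(M, c) = M*(-7) = -7*M)
H = 15 (H = 5*3 = 15)
d(q, n) = -160*n² (d(q, n) = -8*(-4*n)*n*(-5) = -8*(-4*n²)*(-5) = -160*n²)
(C(-5, -2)*(-5))*(-148) + (d(H, 1) - 21) = (-7*(-5)*(-5))*(-148) + (-160*1² - 21) = (35*(-5))*(-148) + (-160*1 - 21) = -175*(-148) + (-160 - 21) = 25900 - 181 = 25719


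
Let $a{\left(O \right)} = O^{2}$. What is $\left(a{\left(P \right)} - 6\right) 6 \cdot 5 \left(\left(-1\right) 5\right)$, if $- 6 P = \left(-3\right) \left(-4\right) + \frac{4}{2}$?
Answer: $\frac{250}{3} \approx 83.333$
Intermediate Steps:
$P = - \frac{7}{3}$ ($P = - \frac{\left(-3\right) \left(-4\right) + \frac{4}{2}}{6} = - \frac{12 + 4 \cdot \frac{1}{2}}{6} = - \frac{12 + 2}{6} = \left(- \frac{1}{6}\right) 14 = - \frac{7}{3} \approx -2.3333$)
$\left(a{\left(P \right)} - 6\right) 6 \cdot 5 \left(\left(-1\right) 5\right) = \left(\left(- \frac{7}{3}\right)^{2} - 6\right) 6 \cdot 5 \left(\left(-1\right) 5\right) = \left(\frac{49}{9} - 6\right) 30 \left(-5\right) = \left(- \frac{5}{9}\right) 30 \left(-5\right) = \left(- \frac{50}{3}\right) \left(-5\right) = \frac{250}{3}$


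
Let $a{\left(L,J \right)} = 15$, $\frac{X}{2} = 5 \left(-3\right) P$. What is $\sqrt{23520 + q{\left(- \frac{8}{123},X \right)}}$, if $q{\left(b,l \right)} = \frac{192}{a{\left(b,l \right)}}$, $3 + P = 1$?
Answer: $\frac{4 \sqrt{36770}}{5} \approx 153.4$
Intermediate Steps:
$P = -2$ ($P = -3 + 1 = -2$)
$X = 60$ ($X = 2 \cdot 5 \left(-3\right) \left(-2\right) = 2 \left(\left(-15\right) \left(-2\right)\right) = 2 \cdot 30 = 60$)
$q{\left(b,l \right)} = \frac{64}{5}$ ($q{\left(b,l \right)} = \frac{192}{15} = 192 \cdot \frac{1}{15} = \frac{64}{5}$)
$\sqrt{23520 + q{\left(- \frac{8}{123},X \right)}} = \sqrt{23520 + \frac{64}{5}} = \sqrt{\frac{117664}{5}} = \frac{4 \sqrt{36770}}{5}$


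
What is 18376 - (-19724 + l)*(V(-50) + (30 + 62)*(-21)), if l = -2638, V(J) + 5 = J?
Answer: -44414918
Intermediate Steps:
V(J) = -5 + J
18376 - (-19724 + l)*(V(-50) + (30 + 62)*(-21)) = 18376 - (-19724 - 2638)*((-5 - 50) + (30 + 62)*(-21)) = 18376 - (-22362)*(-55 + 92*(-21)) = 18376 - (-22362)*(-55 - 1932) = 18376 - (-22362)*(-1987) = 18376 - 1*44433294 = 18376 - 44433294 = -44414918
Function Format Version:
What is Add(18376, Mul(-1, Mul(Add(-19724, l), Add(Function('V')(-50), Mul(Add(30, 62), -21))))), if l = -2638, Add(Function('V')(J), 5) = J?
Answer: -44414918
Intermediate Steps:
Function('V')(J) = Add(-5, J)
Add(18376, Mul(-1, Mul(Add(-19724, l), Add(Function('V')(-50), Mul(Add(30, 62), -21))))) = Add(18376, Mul(-1, Mul(Add(-19724, -2638), Add(Add(-5, -50), Mul(Add(30, 62), -21))))) = Add(18376, Mul(-1, Mul(-22362, Add(-55, Mul(92, -21))))) = Add(18376, Mul(-1, Mul(-22362, Add(-55, -1932)))) = Add(18376, Mul(-1, Mul(-22362, -1987))) = Add(18376, Mul(-1, 44433294)) = Add(18376, -44433294) = -44414918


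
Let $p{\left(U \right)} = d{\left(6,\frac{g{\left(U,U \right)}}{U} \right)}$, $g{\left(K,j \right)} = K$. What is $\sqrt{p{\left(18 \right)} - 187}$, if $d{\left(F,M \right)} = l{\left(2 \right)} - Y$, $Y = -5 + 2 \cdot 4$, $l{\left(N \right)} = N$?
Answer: $2 i \sqrt{47} \approx 13.711 i$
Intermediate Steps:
$Y = 3$ ($Y = -5 + 8 = 3$)
$d{\left(F,M \right)} = -1$ ($d{\left(F,M \right)} = 2 - 3 = -1$)
$p{\left(U \right)} = -1$
$\sqrt{p{\left(18 \right)} - 187} = \sqrt{-1 - 187} = \sqrt{-188} = 2 i \sqrt{47}$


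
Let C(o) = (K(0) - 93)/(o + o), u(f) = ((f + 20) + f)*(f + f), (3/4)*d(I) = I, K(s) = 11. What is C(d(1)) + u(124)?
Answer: 265733/4 ≈ 66433.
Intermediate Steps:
d(I) = 4*I/3
u(f) = 2*f*(20 + 2*f) (u(f) = ((20 + f) + f)*(2*f) = (20 + 2*f)*(2*f) = 2*f*(20 + 2*f))
C(o) = -41/o (C(o) = (11 - 93)/(o + o) = -82*1/(2*o) = -41/o)
C(d(1)) + u(124) = -41/((4/3)*1) + 4*124*(10 + 124) = -41/4/3 + 4*124*134 = -41*¾ + 66464 = -123/4 + 66464 = 265733/4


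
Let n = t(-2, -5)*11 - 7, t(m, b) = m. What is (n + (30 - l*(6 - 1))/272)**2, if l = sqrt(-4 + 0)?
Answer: 1929627/2312 + 19645*I/9248 ≈ 834.61 + 2.1242*I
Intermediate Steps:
l = 2*I (l = sqrt(-4) = 2*I ≈ 2.0*I)
n = -29 (n = -2*11 - 7 = -22 - 7 = -29)
(n + (30 - l*(6 - 1))/272)**2 = (-29 + (30 - 2*I*(6 - 1))/272)**2 = (-29 + (30 - 2*I*5)*(1/272))**2 = (-29 + (30 - 10*I)*(1/272))**2 = (-29 + (15/136 - 5*I/136))**2 = (-3929/136 - 5*I/136)**2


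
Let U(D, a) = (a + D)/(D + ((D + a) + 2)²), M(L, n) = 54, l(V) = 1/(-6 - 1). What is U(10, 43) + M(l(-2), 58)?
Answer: 163943/3035 ≈ 54.017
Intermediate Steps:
l(V) = -⅐ (l(V) = 1/(-7) = -⅐)
U(D, a) = (D + a)/(D + (2 + D + a)²)
U(10, 43) + M(l(-2), 58) = (10 + 43)/(10 + (2 + 10 + 43)²) + 54 = 53/(10 + 55²) + 54 = 53/(10 + 3025) + 54 = 53/3035 + 54 = 163943/3035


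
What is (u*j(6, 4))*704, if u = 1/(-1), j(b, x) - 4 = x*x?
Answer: -14080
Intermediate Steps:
j(b, x) = 4 + x² (j(b, x) = 4 + x*x = 4 + x²)
u = -1
(u*j(6, 4))*704 = -(4 + 4²)*704 = -(4 + 16)*704 = -1*20*704 = -20*704 = -14080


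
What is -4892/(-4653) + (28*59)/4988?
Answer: 8022013/5802291 ≈ 1.3826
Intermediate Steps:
-4892/(-4653) + (28*59)/4988 = -4892*(-1/4653) + 1652*(1/4988) = 4892/4653 + 413/1247 = 8022013/5802291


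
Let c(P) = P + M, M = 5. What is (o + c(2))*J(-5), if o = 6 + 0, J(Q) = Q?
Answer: -65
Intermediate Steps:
c(P) = 5 + P (c(P) = P + 5 = 5 + P)
o = 6
(o + c(2))*J(-5) = (6 + (5 + 2))*(-5) = (6 + 7)*(-5) = 13*(-5) = -65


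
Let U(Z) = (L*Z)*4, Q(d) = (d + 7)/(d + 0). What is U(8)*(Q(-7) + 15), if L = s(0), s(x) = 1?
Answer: 480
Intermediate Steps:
Q(d) = (7 + d)/d
L = 1
U(Z) = 4*Z (U(Z) = (1*Z)*4 = Z*4 = 4*Z)
U(8)*(Q(-7) + 15) = (4*8)*((7 - 7)/(-7) + 15) = 32*(-1/7*0 + 15) = 32*(0 + 15) = 32*15 = 480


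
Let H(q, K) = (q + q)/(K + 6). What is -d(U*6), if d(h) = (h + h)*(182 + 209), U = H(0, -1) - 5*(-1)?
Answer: -23460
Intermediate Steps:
H(q, K) = 2*q/(6 + K) (H(q, K) = (2*q)/(6 + K) = 2*q/(6 + K))
U = 5 (U = 2*0/(6 - 1) - 5*(-1) = 2*0/5 + 5 = 2*0*(⅕) + 5 = 0 + 5 = 5)
d(h) = 782*h (d(h) = (2*h)*391 = 782*h)
-d(U*6) = -782*5*6 = -782*30 = -1*23460 = -23460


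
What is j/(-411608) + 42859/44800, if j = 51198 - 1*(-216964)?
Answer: 703431209/2305004800 ≈ 0.30518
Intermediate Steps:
j = 268162 (j = 51198 + 216964 = 268162)
j/(-411608) + 42859/44800 = 268162/(-411608) + 42859/44800 = 268162*(-1/411608) + 42859*(1/44800) = -134081/205804 + 42859/44800 = 703431209/2305004800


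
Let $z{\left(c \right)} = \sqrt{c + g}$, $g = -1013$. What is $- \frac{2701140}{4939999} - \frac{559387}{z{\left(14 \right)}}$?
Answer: $- \frac{2701140}{4939999} + \frac{559387 i \sqrt{111}}{333} \approx -0.54679 + 17698.0 i$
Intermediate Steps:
$z{\left(c \right)} = \sqrt{-1013 + c}$ ($z{\left(c \right)} = \sqrt{c - 1013} = \sqrt{-1013 + c}$)
$- \frac{2701140}{4939999} - \frac{559387}{z{\left(14 \right)}} = - \frac{2701140}{4939999} - \frac{559387}{\sqrt{-1013 + 14}} = \left(-2701140\right) \frac{1}{4939999} - \frac{559387}{\sqrt{-999}} = - \frac{2701140}{4939999} - \frac{559387}{3 i \sqrt{111}} = - \frac{2701140}{4939999} - 559387 \left(- \frac{i \sqrt{111}}{333}\right) = - \frac{2701140}{4939999} + \frac{559387 i \sqrt{111}}{333}$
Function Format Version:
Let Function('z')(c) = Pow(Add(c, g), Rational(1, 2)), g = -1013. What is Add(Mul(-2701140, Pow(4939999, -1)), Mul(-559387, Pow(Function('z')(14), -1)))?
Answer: Add(Rational(-2701140, 4939999), Mul(Rational(559387, 333), I, Pow(111, Rational(1, 2)))) ≈ Add(-0.54679, Mul(17698., I))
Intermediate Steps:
Function('z')(c) = Pow(Add(-1013, c), Rational(1, 2)) (Function('z')(c) = Pow(Add(c, -1013), Rational(1, 2)) = Pow(Add(-1013, c), Rational(1, 2)))
Add(Mul(-2701140, Pow(4939999, -1)), Mul(-559387, Pow(Function('z')(14), -1))) = Add(Mul(-2701140, Pow(4939999, -1)), Mul(-559387, Pow(Pow(Add(-1013, 14), Rational(1, 2)), -1))) = Add(Mul(-2701140, Rational(1, 4939999)), Mul(-559387, Pow(Pow(-999, Rational(1, 2)), -1))) = Add(Rational(-2701140, 4939999), Mul(-559387, Pow(Mul(3, I, Pow(111, Rational(1, 2))), -1))) = Add(Rational(-2701140, 4939999), Mul(-559387, Mul(Rational(-1, 333), I, Pow(111, Rational(1, 2))))) = Add(Rational(-2701140, 4939999), Mul(Rational(559387, 333), I, Pow(111, Rational(1, 2))))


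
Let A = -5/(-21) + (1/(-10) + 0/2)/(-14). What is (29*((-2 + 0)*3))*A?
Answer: -2987/70 ≈ -42.671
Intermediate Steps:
A = 103/420 (A = -5*(-1/21) + (1*(-1/10) + 0*(1/2))*(-1/14) = 5/21 + (-1/10 + 0)*(-1/14) = 5/21 - 1/10*(-1/14) = 5/21 + 1/140 = 103/420 ≈ 0.24524)
(29*((-2 + 0)*3))*A = (29*((-2 + 0)*3))*(103/420) = (29*(-2*3))*(103/420) = (29*(-6))*(103/420) = -174*103/420 = -2987/70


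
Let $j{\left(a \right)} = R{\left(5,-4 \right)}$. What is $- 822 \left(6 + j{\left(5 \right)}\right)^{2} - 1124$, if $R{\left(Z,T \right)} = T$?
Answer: $-4412$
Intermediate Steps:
$j{\left(a \right)} = -4$
$- 822 \left(6 + j{\left(5 \right)}\right)^{2} - 1124 = - 822 \left(6 - 4\right)^{2} - 1124 = - 822 \cdot 2^{2} - 1124 = \left(-822\right) 4 - 1124 = -3288 - 1124 = -4412$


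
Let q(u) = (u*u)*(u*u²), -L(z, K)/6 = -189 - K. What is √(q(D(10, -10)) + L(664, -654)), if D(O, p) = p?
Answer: I*√102790 ≈ 320.61*I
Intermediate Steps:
L(z, K) = 1134 + 6*K (L(z, K) = -6*(-189 - K) = 1134 + 6*K)
q(u) = u⁵ (q(u) = u²*u³ = u⁵)
√(q(D(10, -10)) + L(664, -654)) = √((-10)⁵ + (1134 + 6*(-654))) = √(-100000 + (1134 - 3924)) = √(-100000 - 2790) = √(-102790) = I*√102790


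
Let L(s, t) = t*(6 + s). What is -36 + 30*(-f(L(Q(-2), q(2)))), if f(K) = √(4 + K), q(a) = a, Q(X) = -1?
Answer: -36 - 30*√14 ≈ -148.25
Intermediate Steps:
-36 + 30*(-f(L(Q(-2), q(2)))) = -36 + 30*(-√(4 + 2*(6 - 1))) = -36 + 30*(-√(4 + 2*5)) = -36 + 30*(-√(4 + 10)) = -36 + 30*(-√14) = -36 - 30*√14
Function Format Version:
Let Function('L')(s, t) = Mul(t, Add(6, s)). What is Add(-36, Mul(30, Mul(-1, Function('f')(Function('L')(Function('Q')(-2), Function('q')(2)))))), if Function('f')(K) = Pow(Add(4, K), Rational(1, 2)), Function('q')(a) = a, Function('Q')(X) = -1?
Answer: Add(-36, Mul(-30, Pow(14, Rational(1, 2)))) ≈ -148.25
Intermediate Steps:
Add(-36, Mul(30, Mul(-1, Function('f')(Function('L')(Function('Q')(-2), Function('q')(2)))))) = Add(-36, Mul(30, Mul(-1, Pow(Add(4, Mul(2, Add(6, -1))), Rational(1, 2))))) = Add(-36, Mul(30, Mul(-1, Pow(Add(4, Mul(2, 5)), Rational(1, 2))))) = Add(-36, Mul(30, Mul(-1, Pow(Add(4, 10), Rational(1, 2))))) = Add(-36, Mul(30, Mul(-1, Pow(14, Rational(1, 2))))) = Add(-36, Mul(-30, Pow(14, Rational(1, 2))))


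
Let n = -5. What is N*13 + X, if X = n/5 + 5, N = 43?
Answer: 563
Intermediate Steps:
X = 4 (X = -5/5 + 5 = (⅕)*(-5) + 5 = -1 + 5 = 4)
N*13 + X = 43*13 + 4 = 559 + 4 = 563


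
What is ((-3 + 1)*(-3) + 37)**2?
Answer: 1849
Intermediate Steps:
((-3 + 1)*(-3) + 37)**2 = (-2*(-3) + 37)**2 = (6 + 37)**2 = 43**2 = 1849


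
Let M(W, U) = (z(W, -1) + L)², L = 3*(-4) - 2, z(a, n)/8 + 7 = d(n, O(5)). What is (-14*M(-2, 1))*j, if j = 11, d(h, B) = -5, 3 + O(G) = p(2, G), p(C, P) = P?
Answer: -1863400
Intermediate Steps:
O(G) = -3 + G
z(a, n) = -96 (z(a, n) = -56 + 8*(-5) = -56 - 40 = -96)
L = -14 (L = -12 - 2 = -14)
M(W, U) = 12100 (M(W, U) = (-96 - 14)² = (-110)² = 12100)
(-14*M(-2, 1))*j = -14*12100*11 = -169400*11 = -1863400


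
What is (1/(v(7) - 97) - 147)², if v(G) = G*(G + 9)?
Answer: 4857616/225 ≈ 21589.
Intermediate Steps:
v(G) = G*(9 + G)
(1/(v(7) - 97) - 147)² = (1/(7*(9 + 7) - 97) - 147)² = (1/(7*16 - 97) - 147)² = (1/(112 - 97) - 147)² = (1/15 - 147)² = (-2204/15)² = 4857616/225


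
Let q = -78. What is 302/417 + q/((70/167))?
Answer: -2705351/14595 ≈ -185.36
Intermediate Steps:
302/417 + q/((70/167)) = 302/417 - 78/(70/167) = 302*(1/417) - 78/(70*(1/167)) = 302/417 - 78/70/167 = 302/417 - 78*167/70 = 302/417 - 6513/35 = -2705351/14595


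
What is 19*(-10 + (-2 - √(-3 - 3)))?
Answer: -228 - 19*I*√6 ≈ -228.0 - 46.54*I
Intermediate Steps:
19*(-10 + (-2 - √(-3 - 3))) = 19*(-10 + (-2 - √(-6))) = 19*(-10 + (-2 - I*√6)) = 19*(-12 - I*√6) = -228 - 19*I*√6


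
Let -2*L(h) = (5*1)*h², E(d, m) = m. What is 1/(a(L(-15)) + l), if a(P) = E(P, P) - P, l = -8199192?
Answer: -1/8199192 ≈ -1.2196e-7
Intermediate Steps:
L(h) = -5*h²/2 (L(h) = -5*1*h²/2 = -5*h²/2)
a(P) = 0 (a(P) = P - P = 0)
1/(a(L(-15)) + l) = 1/(0 - 8199192) = 1/(-8199192) = -1/8199192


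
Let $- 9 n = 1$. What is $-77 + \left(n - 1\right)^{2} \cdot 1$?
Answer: $- \frac{6137}{81} \approx -75.765$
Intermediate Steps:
$n = - \frac{1}{9}$ ($n = \left(- \frac{1}{9}\right) 1 = - \frac{1}{9} \approx -0.11111$)
$-77 + \left(n - 1\right)^{2} \cdot 1 = -77 + \left(- \frac{1}{9} - 1\right)^{2} \cdot 1 = -77 + \left(- \frac{10}{9}\right)^{2} \cdot 1 = -77 + \frac{100}{81} \cdot 1 = -77 + \frac{100}{81} = - \frac{6137}{81}$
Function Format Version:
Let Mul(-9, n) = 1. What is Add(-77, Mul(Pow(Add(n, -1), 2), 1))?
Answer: Rational(-6137, 81) ≈ -75.765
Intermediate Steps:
n = Rational(-1, 9) (n = Mul(Rational(-1, 9), 1) = Rational(-1, 9) ≈ -0.11111)
Add(-77, Mul(Pow(Add(n, -1), 2), 1)) = Add(-77, Mul(Pow(Add(Rational(-1, 9), -1), 2), 1)) = Add(-77, Mul(Pow(Rational(-10, 9), 2), 1)) = Add(-77, Mul(Rational(100, 81), 1)) = Add(-77, Rational(100, 81)) = Rational(-6137, 81)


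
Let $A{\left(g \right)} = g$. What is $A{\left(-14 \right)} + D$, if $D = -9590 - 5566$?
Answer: $-15170$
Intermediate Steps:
$D = -15156$
$A{\left(-14 \right)} + D = -14 - 15156 = -15170$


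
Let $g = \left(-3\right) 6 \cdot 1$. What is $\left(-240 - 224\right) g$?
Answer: $8352$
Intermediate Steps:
$g = -18$ ($g = \left(-18\right) 1 = -18$)
$\left(-240 - 224\right) g = \left(-240 - 224\right) \left(-18\right) = \left(-464\right) \left(-18\right) = 8352$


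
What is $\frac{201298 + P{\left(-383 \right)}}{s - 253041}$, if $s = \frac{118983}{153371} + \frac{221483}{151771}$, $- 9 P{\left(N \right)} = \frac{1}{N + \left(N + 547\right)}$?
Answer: $- \frac{9235451463467022719}{11609291824238198745} \approx -0.79552$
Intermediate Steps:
$P{\left(N \right)} = - \frac{1}{9 \left(547 + 2 N\right)}$ ($P{\left(N \right)} = - \frac{1}{9 \left(N + \left(N + 547\right)\right)} = - \frac{1}{9 \left(N + \left(547 + N\right)\right)} = - \frac{1}{9 \left(547 + 2 N\right)}$)
$s = \frac{52027238086}{23277270041}$ ($s = 118983 \cdot \frac{1}{153371} + 221483 \cdot \frac{1}{151771} = \frac{118983}{153371} + \frac{221483}{151771} = \frac{52027238086}{23277270041} \approx 2.2351$)
$\frac{201298 + P{\left(-383 \right)}}{s - 253041} = \frac{201298 - \frac{1}{4923 + 18 \left(-383\right)}}{\frac{52027238086}{23277270041} - 253041} = \frac{201298 - \frac{1}{4923 - 6894}}{\frac{52027238086}{23277270041} - 253041} = \frac{201298 - \frac{1}{-1971}}{\frac{52027238086}{23277270041} - 253041} = \frac{201298 - - \frac{1}{1971}}{- \frac{5890051661206595}{23277270041}} = \left(201298 + \frac{1}{1971}\right) \left(- \frac{23277270041}{5890051661206595}\right) = \frac{396758359}{1971} \left(- \frac{23277270041}{5890051661206595}\right) = - \frac{9235451463467022719}{11609291824238198745}$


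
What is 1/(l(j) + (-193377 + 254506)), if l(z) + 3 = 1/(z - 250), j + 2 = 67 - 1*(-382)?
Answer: 197/12041823 ≈ 1.6360e-5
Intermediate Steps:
j = 447 (j = -2 + (67 - 1*(-382)) = -2 + (67 + 382) = -2 + 449 = 447)
l(z) = -3 + 1/(-250 + z) (l(z) = -3 + 1/(z - 250) = -3 + 1/(-250 + z))
1/(l(j) + (-193377 + 254506)) = 1/((751 - 3*447)/(-250 + 447) + (-193377 + 254506)) = 1/((751 - 1341)/197 + 61129) = 1/((1/197)*(-590) + 61129) = 1/(-590/197 + 61129) = 1/(12041823/197) = 197/12041823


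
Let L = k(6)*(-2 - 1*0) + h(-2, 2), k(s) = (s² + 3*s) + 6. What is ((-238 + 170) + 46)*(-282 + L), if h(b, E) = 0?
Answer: 8844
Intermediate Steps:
k(s) = 6 + s² + 3*s
L = -120 (L = (6 + 6² + 3*6)*(-2 - 1*0) + 0 = (6 + 36 + 18)*(-2 + 0) + 0 = 60*(-2) + 0 = -120 + 0 = -120)
((-238 + 170) + 46)*(-282 + L) = ((-238 + 170) + 46)*(-282 - 120) = (-68 + 46)*(-402) = -22*(-402) = 8844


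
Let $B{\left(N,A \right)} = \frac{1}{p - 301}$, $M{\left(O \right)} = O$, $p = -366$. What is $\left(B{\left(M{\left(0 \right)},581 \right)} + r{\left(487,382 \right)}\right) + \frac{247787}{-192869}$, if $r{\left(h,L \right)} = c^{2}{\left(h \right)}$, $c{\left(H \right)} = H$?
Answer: $\frac{30510113956489}{128643623} \approx 2.3717 \cdot 10^{5}$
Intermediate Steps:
$B{\left(N,A \right)} = - \frac{1}{667}$ ($B{\left(N,A \right)} = \frac{1}{-366 - 301} = \frac{1}{-667} = - \frac{1}{667}$)
$r{\left(h,L \right)} = h^{2}$
$\left(B{\left(M{\left(0 \right)},581 \right)} + r{\left(487,382 \right)}\right) + \frac{247787}{-192869} = \left(- \frac{1}{667} + 487^{2}\right) + \frac{247787}{-192869} = \left(- \frac{1}{667} + 237169\right) + 247787 \left(- \frac{1}{192869}\right) = \frac{158191722}{667} - \frac{247787}{192869} = \frac{30510113956489}{128643623}$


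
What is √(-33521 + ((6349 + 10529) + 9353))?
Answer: 27*I*√10 ≈ 85.381*I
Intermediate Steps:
√(-33521 + ((6349 + 10529) + 9353)) = √(-33521 + (16878 + 9353)) = √(-33521 + 26231) = √(-7290) = 27*I*√10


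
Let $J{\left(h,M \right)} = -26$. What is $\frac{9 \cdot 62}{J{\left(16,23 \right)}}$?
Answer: $- \frac{279}{13} \approx -21.462$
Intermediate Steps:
$\frac{9 \cdot 62}{J{\left(16,23 \right)}} = \frac{9 \cdot 62}{-26} = 558 \left(- \frac{1}{26}\right) = - \frac{279}{13}$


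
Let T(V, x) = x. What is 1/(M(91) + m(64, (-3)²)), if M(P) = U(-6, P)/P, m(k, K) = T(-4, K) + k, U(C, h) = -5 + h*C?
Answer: 91/6092 ≈ 0.014938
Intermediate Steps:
U(C, h) = -5 + C*h
m(k, K) = K + k
M(P) = (-5 - 6*P)/P
1/(M(91) + m(64, (-3)²)) = 1/((-6 - 5/91) + ((-3)² + 64)) = 1/((-6 - 5*1/91) + (9 + 64)) = 1/((-6 - 5/91) + 73) = 1/(-551/91 + 73) = 1/(6092/91) = 91/6092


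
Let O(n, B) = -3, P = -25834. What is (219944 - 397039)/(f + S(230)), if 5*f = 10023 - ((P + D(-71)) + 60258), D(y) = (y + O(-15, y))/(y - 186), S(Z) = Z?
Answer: 227567075/5975581 ≈ 38.083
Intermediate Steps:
D(y) = (-3 + y)/(-186 + y) (D(y) = (y - 3)/(y - 186) = (-3 + y)/(-186 + y))
f = -6271131/1285 (f = (10023 - ((-25834 + (-3 - 71)/(-186 - 71)) + 60258))/5 = (10023 - ((-25834 - 74/(-257)) + 60258))/5 = (10023 - ((-25834 - 1/257*(-74)) + 60258))/5 = (10023 - ((-25834 + 74/257) + 60258))/5 = (10023 - (-6639264/257 + 60258))/5 = (10023 - 1*8847042/257)/5 = (10023 - 8847042/257)/5 = (1/5)*(-6271131/257) = -6271131/1285 ≈ -4880.3)
(219944 - 397039)/(f + S(230)) = (219944 - 397039)/(-6271131/1285 + 230) = -177095/(-5975581/1285) = -177095*(-1285/5975581) = 227567075/5975581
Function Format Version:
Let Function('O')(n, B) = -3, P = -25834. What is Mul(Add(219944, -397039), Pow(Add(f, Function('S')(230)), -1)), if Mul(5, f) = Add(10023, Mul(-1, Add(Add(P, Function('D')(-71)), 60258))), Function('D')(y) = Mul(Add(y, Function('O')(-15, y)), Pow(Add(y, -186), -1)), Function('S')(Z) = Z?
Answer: Rational(227567075, 5975581) ≈ 38.083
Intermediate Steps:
Function('D')(y) = Mul(Pow(Add(-186, y), -1), Add(-3, y)) (Function('D')(y) = Mul(Add(y, -3), Pow(Add(y, -186), -1)) = Mul(Add(-3, y), Pow(Add(-186, y), -1)) = Mul(Pow(Add(-186, y), -1), Add(-3, y)))
f = Rational(-6271131, 1285) (f = Mul(Rational(1, 5), Add(10023, Mul(-1, Add(Add(-25834, Mul(Pow(Add(-186, -71), -1), Add(-3, -71))), 60258)))) = Mul(Rational(1, 5), Add(10023, Mul(-1, Add(Add(-25834, Mul(Pow(-257, -1), -74)), 60258)))) = Mul(Rational(1, 5), Add(10023, Mul(-1, Add(Add(-25834, Mul(Rational(-1, 257), -74)), 60258)))) = Mul(Rational(1, 5), Add(10023, Mul(-1, Add(Add(-25834, Rational(74, 257)), 60258)))) = Mul(Rational(1, 5), Add(10023, Mul(-1, Add(Rational(-6639264, 257), 60258)))) = Mul(Rational(1, 5), Add(10023, Mul(-1, Rational(8847042, 257)))) = Mul(Rational(1, 5), Add(10023, Rational(-8847042, 257))) = Mul(Rational(1, 5), Rational(-6271131, 257)) = Rational(-6271131, 1285) ≈ -4880.3)
Mul(Add(219944, -397039), Pow(Add(f, Function('S')(230)), -1)) = Mul(Add(219944, -397039), Pow(Add(Rational(-6271131, 1285), 230), -1)) = Mul(-177095, Pow(Rational(-5975581, 1285), -1)) = Mul(-177095, Rational(-1285, 5975581)) = Rational(227567075, 5975581)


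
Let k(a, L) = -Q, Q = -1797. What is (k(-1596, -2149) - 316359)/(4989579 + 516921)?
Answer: -52427/917750 ≈ -0.057126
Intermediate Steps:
k(a, L) = 1797 (k(a, L) = -1*(-1797) = 1797)
(k(-1596, -2149) - 316359)/(4989579 + 516921) = (1797 - 316359)/(4989579 + 516921) = -314562/5506500 = -314562*1/5506500 = -52427/917750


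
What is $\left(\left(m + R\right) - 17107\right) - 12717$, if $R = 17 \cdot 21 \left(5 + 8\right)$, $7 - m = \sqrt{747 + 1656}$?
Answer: $-25176 - 3 \sqrt{267} \approx -25225.0$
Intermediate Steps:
$m = 7 - 3 \sqrt{267}$ ($m = 7 - \sqrt{747 + 1656} = 7 - \sqrt{2403} = 7 - 3 \sqrt{267} \approx -42.02$)
$R = 4641$ ($R = 357 \cdot 13 = 4641$)
$\left(\left(m + R\right) - 17107\right) - 12717 = \left(\left(\left(7 - 3 \sqrt{267}\right) + 4641\right) - 17107\right) - 12717 = \left(\left(4648 - 3 \sqrt{267}\right) - 17107\right) - 12717 = \left(-12459 - 3 \sqrt{267}\right) - 12717 = -25176 - 3 \sqrt{267}$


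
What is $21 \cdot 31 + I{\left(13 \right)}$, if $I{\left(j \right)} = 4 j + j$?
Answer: $716$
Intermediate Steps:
$I{\left(j \right)} = 5 j$
$21 \cdot 31 + I{\left(13 \right)} = 21 \cdot 31 + 5 \cdot 13 = 651 + 65 = 716$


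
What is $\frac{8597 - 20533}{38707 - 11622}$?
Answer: $- \frac{11936}{27085} \approx -0.44069$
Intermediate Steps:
$\frac{8597 - 20533}{38707 - 11622} = - \frac{11936}{27085}$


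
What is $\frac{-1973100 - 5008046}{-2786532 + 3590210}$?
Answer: $- \frac{3490573}{401839} \approx -8.6865$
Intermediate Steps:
$\frac{-1973100 - 5008046}{-2786532 + 3590210} = - \frac{6981146}{803678} = \left(-6981146\right) \frac{1}{803678} = - \frac{3490573}{401839}$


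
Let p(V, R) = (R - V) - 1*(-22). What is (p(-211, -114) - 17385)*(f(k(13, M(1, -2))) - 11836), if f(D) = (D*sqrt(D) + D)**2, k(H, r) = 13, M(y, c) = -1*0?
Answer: 163509020 - 5835908*sqrt(13) ≈ 1.4247e+8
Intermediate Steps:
M(y, c) = 0
f(D) = (D + D**(3/2))**2 (f(D) = (D**(3/2) + D)**2 = (D + D**(3/2))**2)
p(V, R) = 22 + R - V (p(V, R) = (R - V) + 22 = 22 + R - V)
(p(-211, -114) - 17385)*(f(k(13, M(1, -2))) - 11836) = ((22 - 114 - 1*(-211)) - 17385)*((13 + 13**(3/2))**2 - 11836) = ((22 - 114 + 211) - 17385)*((13 + 13*sqrt(13))**2 - 11836) = (119 - 17385)*(-11836 + (13 + 13*sqrt(13))**2) = -17266*(-11836 + (13 + 13*sqrt(13))**2) = 204360376 - 17266*(13 + 13*sqrt(13))**2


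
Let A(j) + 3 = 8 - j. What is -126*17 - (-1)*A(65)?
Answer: -2202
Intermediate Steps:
A(j) = 5 - j (A(j) = -3 + (8 - j) = 5 - j)
-126*17 - (-1)*A(65) = -126*17 - (-1)*(5 - 1*65) = -2142 - (-1)*(5 - 65) = -2142 - (-1)*(-60) = -2142 - 1*60 = -2142 - 60 = -2202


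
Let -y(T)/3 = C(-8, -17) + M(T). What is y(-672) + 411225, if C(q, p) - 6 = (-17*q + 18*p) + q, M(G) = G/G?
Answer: 411738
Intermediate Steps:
M(G) = 1
C(q, p) = 6 - 16*q + 18*p (C(q, p) = 6 + ((-17*q + 18*p) + q) = 6 + (-16*q + 18*p) = 6 - 16*q + 18*p)
y(T) = 513 (y(T) = -3*((6 - 16*(-8) + 18*(-17)) + 1) = -3*((6 + 128 - 306) + 1) = -3*(-172 + 1) = -3*(-171) = 513)
y(-672) + 411225 = 513 + 411225 = 411738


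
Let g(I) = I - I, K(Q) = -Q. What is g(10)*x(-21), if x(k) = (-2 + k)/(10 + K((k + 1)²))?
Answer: 0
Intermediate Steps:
g(I) = 0
x(k) = (-2 + k)/(10 - (1 + k)²) (x(k) = (-2 + k)/(10 - (k + 1)²) = (-2 + k)/(10 - (1 + k)²))
g(10)*x(-21) = 0*((2 - 1*(-21))/(-10 + (1 - 21)²)) = 0*((2 + 21)/(-10 + (-20)²)) = 0*(23/(-10 + 400)) = 0*(23/390) = 0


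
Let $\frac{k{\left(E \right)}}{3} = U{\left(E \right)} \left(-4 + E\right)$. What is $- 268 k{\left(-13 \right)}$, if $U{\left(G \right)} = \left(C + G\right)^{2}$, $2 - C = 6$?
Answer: $3950052$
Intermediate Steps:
$C = -4$ ($C = 2 - 6 = -4$)
$U{\left(G \right)} = \left(-4 + G\right)^{2}$
$k{\left(E \right)} = 3 \left(-4 + E\right)^{3}$ ($k{\left(E \right)} = 3 \left(-4 + E\right)^{2} \left(-4 + E\right) = 3 \left(-4 + E\right)^{3}$)
$- 268 k{\left(-13 \right)} = - 268 \cdot 3 \left(-4 - 13\right)^{3} = - 268 \cdot 3 \left(-17\right)^{3} = - 268 \cdot 3 \left(-4913\right) = \left(-268\right) \left(-14739\right) = 3950052$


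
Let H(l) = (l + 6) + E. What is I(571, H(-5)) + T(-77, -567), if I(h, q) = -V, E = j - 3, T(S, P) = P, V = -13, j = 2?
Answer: -554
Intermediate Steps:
E = -1 (E = 2 - 3 = -1)
H(l) = 5 + l (H(l) = (l + 6) - 1 = (6 + l) - 1 = 5 + l)
I(h, q) = 13 (I(h, q) = -1*(-13) = 13)
I(571, H(-5)) + T(-77, -567) = 13 - 567 = -554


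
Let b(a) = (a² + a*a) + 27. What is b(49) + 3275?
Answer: 8104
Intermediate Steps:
b(a) = 27 + 2*a² (b(a) = (a² + a²) + 27 = 2*a² + 27 = 27 + 2*a²)
b(49) + 3275 = (27 + 2*49²) + 3275 = (27 + 2*2401) + 3275 = (27 + 4802) + 3275 = 4829 + 3275 = 8104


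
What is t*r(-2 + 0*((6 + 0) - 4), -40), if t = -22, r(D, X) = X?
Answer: 880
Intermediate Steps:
t*r(-2 + 0*((6 + 0) - 4), -40) = -22*(-40) = 880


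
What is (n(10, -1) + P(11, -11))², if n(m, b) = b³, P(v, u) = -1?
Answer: 4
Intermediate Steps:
(n(10, -1) + P(11, -11))² = ((-1)³ - 1)² = (-1 - 1)² = (-2)² = 4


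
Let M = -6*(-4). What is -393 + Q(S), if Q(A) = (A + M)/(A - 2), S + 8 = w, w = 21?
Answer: -4286/11 ≈ -389.64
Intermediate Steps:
S = 13 (S = -8 + 21 = 13)
M = 24
Q(A) = (24 + A)/(-2 + A) (Q(A) = (A + 24)/(A - 2) = (24 + A)/(-2 + A))
-393 + Q(S) = -393 + (24 + 13)/(-2 + 13) = -393 + 37/11 = -4286/11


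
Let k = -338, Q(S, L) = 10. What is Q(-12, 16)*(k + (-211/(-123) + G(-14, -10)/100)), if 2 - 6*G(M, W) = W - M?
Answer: -4136341/1230 ≈ -3362.9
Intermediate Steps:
G(M, W) = 1/3 - W/6 + M/6 (G(M, W) = 1/3 - (W - M)/6 = 1/3 + (-W/6 + M/6) = 1/3 - W/6 + M/6)
Q(-12, 16)*(k + (-211/(-123) + G(-14, -10)/100)) = 10*(-338 + (-211/(-123) + (1/3 - 1/6*(-10) + (1/6)*(-14))/100)) = 10*(-338 + (-211*(-1/123) + (1/3 + 5/3 - 7/3)*(1/100))) = 10*(-338 + (211/123 - 1/3*1/100)) = 10*(-338 + (211/123 - 1/300)) = 10*(-338 + 21059/12300) = 10*(-4136341/12300) = -4136341/1230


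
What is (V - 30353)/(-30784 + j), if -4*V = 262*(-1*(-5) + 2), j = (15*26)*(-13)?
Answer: 61623/71708 ≈ 0.85936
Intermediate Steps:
j = -5070 (j = 390*(-13) = -5070)
V = -917/2 (V = -131*(-1*(-5) + 2)/2 = -131*(5 + 2)/2 = -131*7/2 = -1/4*1834 = -917/2 ≈ -458.50)
(V - 30353)/(-30784 + j) = (-917/2 - 30353)/(-30784 - 5070) = -61623/2/(-35854) = -61623/2*(-1/35854) = 61623/71708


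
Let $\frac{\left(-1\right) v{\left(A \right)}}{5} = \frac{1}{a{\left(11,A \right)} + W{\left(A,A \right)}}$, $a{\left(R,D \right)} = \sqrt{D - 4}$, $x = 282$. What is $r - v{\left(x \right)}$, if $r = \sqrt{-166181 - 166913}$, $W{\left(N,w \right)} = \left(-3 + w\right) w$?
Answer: $\frac{196695}{3095113703} - \frac{5 \sqrt{278}}{6190227406} + i \sqrt{333094} \approx 6.3537 \cdot 10^{-5} + 577.14 i$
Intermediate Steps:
$W{\left(N,w \right)} = w \left(-3 + w\right)$
$r = i \sqrt{333094}$ ($r = \sqrt{-333094} = i \sqrt{333094} \approx 577.14 i$)
$a{\left(R,D \right)} = \sqrt{-4 + D}$
$v{\left(A \right)} = - \frac{5}{\sqrt{-4 + A} + A \left(-3 + A\right)}$
$r - v{\left(x \right)} = i \sqrt{333094} - - \frac{5}{\sqrt{-4 + 282} + 282 \left(-3 + 282\right)} = i \sqrt{333094} - - \frac{5}{\sqrt{278} + 282 \cdot 279} = i \sqrt{333094} - - \frac{5}{\sqrt{278} + 78678} = i \sqrt{333094} - - \frac{5}{78678 + \sqrt{278}} = i \sqrt{333094} + \frac{5}{78678 + \sqrt{278}} = \frac{5}{78678 + \sqrt{278}} + i \sqrt{333094}$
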